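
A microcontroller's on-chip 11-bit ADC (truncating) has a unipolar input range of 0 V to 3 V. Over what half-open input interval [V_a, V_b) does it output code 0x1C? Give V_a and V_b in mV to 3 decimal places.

LSB = 3/2^11 = 1.465 mV.
Code 0x1C = 28 decimal.
V_a = V_low + 28·LSB = 0.0410156 V; V_b = V_low + 29·LSB = 0.0424805 V.

[41.016 mV, 42.480 mV)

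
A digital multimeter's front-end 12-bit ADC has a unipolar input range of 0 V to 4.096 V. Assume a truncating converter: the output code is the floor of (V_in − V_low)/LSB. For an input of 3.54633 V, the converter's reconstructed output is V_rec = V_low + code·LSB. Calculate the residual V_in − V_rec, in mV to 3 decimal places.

LSB = 4.096/2^12 = 1.000 mV.
(V_in − V_low)/LSB = (3.54633 − 0)/0.001 = 3546.3300 → code 3546 (floor).
V_rec = 0 + 3546·0.001 = 3.546 V.
Difference: 0.00033 V → 0.330 mV.

0.330 mV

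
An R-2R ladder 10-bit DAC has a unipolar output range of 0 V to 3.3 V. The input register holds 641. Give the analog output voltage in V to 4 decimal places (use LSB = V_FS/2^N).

2.0657 V

LSB = 3.3 V / 2^10 = 3.223 mV.
V_out = 0 + 641 × 0.00322266 V = 2.06572 V.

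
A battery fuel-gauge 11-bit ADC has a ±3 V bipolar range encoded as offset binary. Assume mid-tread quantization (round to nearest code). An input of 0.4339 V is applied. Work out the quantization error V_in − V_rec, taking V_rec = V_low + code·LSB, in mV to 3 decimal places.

0.306 mV

Step size: 6 V ÷ 2^11 = 2.930 mV.
(V_in − V_low)/LSB = (0.4339 − (−3))/0.00292969 = 1172.1045 → code 1172 (round).
V_rec = (−3) + 1172·0.00292969 = 0.43359375 V.
V_in − V_rec = 0.00030625 V = 0.306 mV.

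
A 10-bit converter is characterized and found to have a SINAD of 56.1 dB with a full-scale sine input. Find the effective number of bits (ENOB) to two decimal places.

ENOB = (SINAD − 1.76) / 6.02 = (56.1 − 1.76)/6.02 = 9.027.

9.03 bits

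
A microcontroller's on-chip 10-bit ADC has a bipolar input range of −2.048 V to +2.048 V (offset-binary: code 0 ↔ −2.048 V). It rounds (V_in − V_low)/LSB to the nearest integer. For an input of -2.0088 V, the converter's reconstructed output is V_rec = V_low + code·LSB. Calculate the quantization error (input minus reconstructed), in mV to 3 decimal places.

Step size: 4.096 V ÷ 2^10 = 4.000 mV.
(-2.0088 − (−2.048))/0.004 = 9.8000; round gives code 10.
Reconstructed: -2.008 V.
V_in − V_rec = -0.0008 V = -0.800 mV.

-0.800 mV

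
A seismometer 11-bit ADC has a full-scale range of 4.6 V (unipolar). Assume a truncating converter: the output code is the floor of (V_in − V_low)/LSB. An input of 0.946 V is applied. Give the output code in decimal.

Full-scale span = 4.6 V; LSB = 4.6/2^11 = 2.246 mV.
Input sits at 421.176 steps above V_low.
Floor → code 421.

code 421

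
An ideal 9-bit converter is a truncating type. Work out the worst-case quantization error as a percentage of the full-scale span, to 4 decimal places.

0.1953 %

Truncating → worst-case error = 1 LSB = V_FS/2^9, so 100/512 = 0.195312 % of full scale.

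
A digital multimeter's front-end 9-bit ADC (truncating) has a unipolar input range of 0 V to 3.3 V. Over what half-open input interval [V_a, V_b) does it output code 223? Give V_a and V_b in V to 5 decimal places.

[1.43730 V, 1.44375 V)

LSB = 3.3/2^9 = 6.445 mV.
V_a = V_low + 223·LSB = 1.4373 V; V_b = V_low + 224·LSB = 1.44375 V.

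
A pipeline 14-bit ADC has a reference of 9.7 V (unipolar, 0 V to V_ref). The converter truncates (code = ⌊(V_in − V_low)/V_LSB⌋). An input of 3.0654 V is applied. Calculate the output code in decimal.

Full-scale span = 9.7 V; LSB = 9.7/2^14 = 0.592 mV.
(V_in − V_low)/LSB = (3.0654 − 0) / 0.000592041 = 5177.682.
Floor → code 5177.

code 5177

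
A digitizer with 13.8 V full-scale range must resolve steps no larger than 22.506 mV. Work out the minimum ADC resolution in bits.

10 bits

Number of steps required ≥ 13.8 V / 22.506 mV = 613.17.
Need 2^N ≥ 613.17; 2^9 = 512, 2^10 = 1024.
Minimum N = 10.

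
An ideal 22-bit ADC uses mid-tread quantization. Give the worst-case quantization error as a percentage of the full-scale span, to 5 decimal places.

Rounding → worst-case error = ½ LSB = V_FS/2^23, so 100/8388608 = 1.19209e-05 % of full scale.

0.00001 %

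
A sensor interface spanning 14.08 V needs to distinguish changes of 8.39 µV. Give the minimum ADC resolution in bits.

Number of steps required ≥ 14.08 V / 8.39 µV = 1678188.32.
Need 2^N ≥ 1678188.32; 2^20 = 1048576, 2^21 = 2097152.
Minimum N = 21.

21 bits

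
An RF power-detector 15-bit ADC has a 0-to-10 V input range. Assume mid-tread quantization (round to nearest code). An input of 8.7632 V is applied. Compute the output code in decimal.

code 28715

LSB = 10 V / 32768 = 305.18 µV.
(V_in − V_low)/LSB = (8.7632 − 0) / 0.000305176 = 28715.254.
Round → code 28715.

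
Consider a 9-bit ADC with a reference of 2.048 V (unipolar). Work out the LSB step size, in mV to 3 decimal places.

Full-scale span = 2.048 V.
LSB = 2.048 / 2^9 = 2.048 / 512 = 0.004 V = 4.000 mV.

4.000 mV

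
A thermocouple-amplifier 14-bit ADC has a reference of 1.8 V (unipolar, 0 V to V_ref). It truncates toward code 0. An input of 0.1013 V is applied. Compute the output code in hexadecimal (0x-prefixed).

code 0x39A (decimal 922)

With 16384 levels over 1.8 V, one step is 109.86 µV.
(V_in − V_low)/LSB = (0.1013 − 0) / 0.000109863 = 922.055.
So the output code is 922.
In hexadecimal (0x-prefixed): 0x39A.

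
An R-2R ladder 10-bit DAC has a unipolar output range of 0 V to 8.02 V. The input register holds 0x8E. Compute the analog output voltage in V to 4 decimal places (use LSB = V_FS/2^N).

LSB = 8.02 V / 2^10 = 7.832 mV.
Code 0x8E = 142 decimal.
V_out = 0 + 142 × 0.00783203 V = 1.11215 V.

1.1121 V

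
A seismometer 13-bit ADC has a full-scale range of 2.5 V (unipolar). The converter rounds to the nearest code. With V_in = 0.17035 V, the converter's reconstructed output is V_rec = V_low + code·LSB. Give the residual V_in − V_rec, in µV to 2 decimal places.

61.91 µV

One LSB is 2.5 V / 8192 = 305.18 µV.
Scaled input = 558.2029 LSBs, so code = 558.
V_rec = 0 + 558·0.000305176 = 0.17028809 V.
Difference: 6.19141e-05 V → 61.91 µV.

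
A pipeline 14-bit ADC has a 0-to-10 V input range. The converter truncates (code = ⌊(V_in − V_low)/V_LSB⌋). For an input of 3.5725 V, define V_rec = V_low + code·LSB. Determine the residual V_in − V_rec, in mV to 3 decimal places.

0.112 mV

One LSB is 10 V / 16384 = 0.610 mV.
Scaled input = 5853.1840 LSBs, so code = 5853.
V_rec = 0 + 5853·0.000610352 = 3.5723877 V.
Difference: 0.000112305 V → 0.112 mV.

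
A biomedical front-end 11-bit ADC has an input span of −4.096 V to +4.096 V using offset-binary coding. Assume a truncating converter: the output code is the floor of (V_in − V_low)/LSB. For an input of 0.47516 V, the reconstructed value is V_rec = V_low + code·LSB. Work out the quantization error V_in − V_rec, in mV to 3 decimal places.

3.160 mV

Step size: 8.192 V ÷ 2^11 = 4.000 mV.
(0.47516 − (−4.096))/0.004 = 1142.7900; ⌊·⌋ gives code 1142.
Reconstructed: 0.472 V.
V_in − V_rec = 0.00316 V = 3.160 mV.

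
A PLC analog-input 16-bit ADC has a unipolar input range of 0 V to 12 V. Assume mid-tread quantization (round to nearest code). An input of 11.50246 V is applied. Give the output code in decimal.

code 62819

With 65536 levels over 12 V, one step is 183.11 µV.
(V_in − V_low)/LSB = (11.50246 − 0) / 0.000183105 = 62818.768.
round(62818.768) = 62819.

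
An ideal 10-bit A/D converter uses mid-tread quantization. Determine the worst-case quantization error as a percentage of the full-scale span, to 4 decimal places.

0.0488 %

Rounding → worst-case error = ½ LSB = V_FS/2^11, so 100/2048 = 0.0488281 % of full scale.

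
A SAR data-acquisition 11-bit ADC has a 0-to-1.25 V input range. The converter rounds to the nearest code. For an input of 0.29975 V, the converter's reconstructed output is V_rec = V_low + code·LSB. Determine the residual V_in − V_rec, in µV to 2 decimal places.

Step size: 1.25 V ÷ 2^11 = 0.610 mV.
(V_in − V_low)/LSB = (0.29975 − 0)/0.000610352 = 491.1104 → code 491 (round).
Code 491 maps back to 0 + 491×0.000610352 V = 0.29968262 V.
Error = 0.29975 − 0.29968262 = 6.73828e-05 V = 67.38 µV.

67.38 µV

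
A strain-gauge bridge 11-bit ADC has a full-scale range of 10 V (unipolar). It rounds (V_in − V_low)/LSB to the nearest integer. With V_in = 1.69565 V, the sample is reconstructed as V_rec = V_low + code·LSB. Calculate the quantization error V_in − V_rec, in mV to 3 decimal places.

1.314 mV

LSB = 10/2^11 = 4.883 mV.
Scaled input = 347.2691 LSBs, so code = 347.
Code 347 maps back to 0 + 347×0.00488281 V = 1.6943359 V.
Difference: 0.00131406 V → 1.314 mV.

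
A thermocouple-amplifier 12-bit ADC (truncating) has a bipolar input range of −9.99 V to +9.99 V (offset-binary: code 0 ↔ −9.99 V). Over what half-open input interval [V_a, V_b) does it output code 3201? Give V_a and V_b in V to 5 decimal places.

LSB = 19.98/2^12 = 4.878 mV.
V_a = V_low + 3201·LSB = 5.62425 V; V_b = V_low + 3202·LSB = 5.62913 V.

[5.62425 V, 5.62913 V)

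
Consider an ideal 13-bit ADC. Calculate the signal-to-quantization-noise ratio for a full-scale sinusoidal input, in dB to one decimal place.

SNR ≈ 6.02·N + 1.76 dB = 6.02·13 + 1.76 = 80.02 dB.

80.0 dB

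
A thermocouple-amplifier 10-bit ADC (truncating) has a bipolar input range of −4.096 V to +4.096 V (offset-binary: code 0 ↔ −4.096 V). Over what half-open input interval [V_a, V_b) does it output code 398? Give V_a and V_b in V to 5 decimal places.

LSB = 8.192/2^10 = 8.000 mV.
V_a = V_low + 398·LSB = -0.912 V; V_b = V_low + 399·LSB = -0.904 V.

[-0.91200 V, -0.90400 V)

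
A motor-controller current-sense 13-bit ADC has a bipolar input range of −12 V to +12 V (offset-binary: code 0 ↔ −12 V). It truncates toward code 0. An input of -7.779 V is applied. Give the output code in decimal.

code 1440

With 8192 levels over 24 V, one step is 2.930 mV.
Input sits at 1440.768 steps above V_low.
⌊·⌋(1440.768) = 1440.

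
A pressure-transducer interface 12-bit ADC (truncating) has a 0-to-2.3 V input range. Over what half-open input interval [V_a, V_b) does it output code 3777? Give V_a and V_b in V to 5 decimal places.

LSB = 2.3/2^12 = 0.562 mV.
V_a = V_low + 3777·LSB = 2.12087 V; V_b = V_low + 3778·LSB = 2.12144 V.

[2.12087 V, 2.12144 V)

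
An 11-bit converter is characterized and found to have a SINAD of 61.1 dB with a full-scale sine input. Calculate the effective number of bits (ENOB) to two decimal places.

ENOB = (SINAD − 1.76) / 6.02 = (61.1 − 1.76)/6.02 = 9.857.

9.86 bits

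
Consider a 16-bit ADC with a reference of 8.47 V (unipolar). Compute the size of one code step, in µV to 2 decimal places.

129.24 µV

Full-scale span = 8.47 V.
LSB = 8.47 / 2^16 = 8.47 / 65536 = 0.000129242 V = 129.24 µV.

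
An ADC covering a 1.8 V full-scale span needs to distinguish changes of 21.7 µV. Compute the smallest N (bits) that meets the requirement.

17 bits

Number of steps required ≥ 1.8 V / 21.7 µV = 82949.31.
Need 2^N ≥ 82949.31; 2^16 = 65536, 2^17 = 131072.
Minimum N = 17.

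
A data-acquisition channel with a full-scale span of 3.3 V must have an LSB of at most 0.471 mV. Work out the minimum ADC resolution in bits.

Number of steps required ≥ 3.3 V / 0.471 mV = 7006.37.
Need 2^N ≥ 7006.37; 2^12 = 4096, 2^13 = 8192.
Minimum N = 13.

13 bits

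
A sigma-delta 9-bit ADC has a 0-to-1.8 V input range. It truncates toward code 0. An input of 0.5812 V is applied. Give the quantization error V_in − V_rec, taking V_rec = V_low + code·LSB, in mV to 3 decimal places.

LSB = 1.8/2^9 = 3.516 mV.
Scaled input = 165.3191 LSBs, so code = 165.
V_rec = 0 + 165·0.00351563 = 0.58007812 V.
Difference: 0.00112188 V → 1.122 mV.

1.122 mV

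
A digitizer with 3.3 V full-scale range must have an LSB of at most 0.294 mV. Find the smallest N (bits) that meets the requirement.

14 bits

Number of steps required ≥ 3.3 V / 0.294 mV = 11224.49.
Need 2^N ≥ 11224.49; 2^13 = 8192, 2^14 = 16384.
Minimum N = 14.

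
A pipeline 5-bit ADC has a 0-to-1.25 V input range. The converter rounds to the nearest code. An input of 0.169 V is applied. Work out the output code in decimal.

code 4

Full-scale span = 1.25 V; LSB = 1.25/2^5 = 39.062 mV.
(0.169 − 0) / 0.0390625 = 4.326 LSBs.
round(4.326) = 4.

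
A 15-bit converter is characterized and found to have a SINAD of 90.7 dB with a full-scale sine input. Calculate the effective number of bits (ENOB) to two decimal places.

ENOB = (SINAD − 1.76) / 6.02 = (90.7 − 1.76)/6.02 = 14.774.

14.77 bits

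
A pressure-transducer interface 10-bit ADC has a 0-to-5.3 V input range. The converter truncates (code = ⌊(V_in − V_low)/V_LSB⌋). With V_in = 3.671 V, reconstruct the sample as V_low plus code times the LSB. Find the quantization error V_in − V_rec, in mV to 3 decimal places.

Step size: 5.3 V ÷ 2^10 = 5.176 mV.
(V_in − V_low)/LSB = (3.671 − 0)/0.00517578 = 709.2649 → code 709 (floor).
Code 709 maps back to 0 + 709×0.00517578 V = 3.6696289 V.
V_in − V_rec = 0.00137109 V = 1.371 mV.

1.371 mV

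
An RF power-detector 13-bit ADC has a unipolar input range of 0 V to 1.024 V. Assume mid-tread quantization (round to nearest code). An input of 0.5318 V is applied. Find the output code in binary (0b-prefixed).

With 8192 levels over 1.024 V, one step is 125.00 µV.
(0.5318 − 0) / 0.000125 = 4254.400 LSBs.
Round → code 4254.
In binary (0b-prefixed): 0b1000010011110.

code 0b1000010011110 (decimal 4254)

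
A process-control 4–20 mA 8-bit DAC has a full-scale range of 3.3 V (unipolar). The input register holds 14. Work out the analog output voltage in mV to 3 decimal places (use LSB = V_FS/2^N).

180.469 mV

LSB = 3.3 V / 2^8 = 12.891 mV.
V_out = 0 + 14 × 0.0128906 V = 0.180469 V.
= 180.469 mV.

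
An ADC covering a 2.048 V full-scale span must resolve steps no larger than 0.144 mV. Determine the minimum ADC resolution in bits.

14 bits

Number of steps required ≥ 2.048 V / 0.144 mV = 14222.22.
Need 2^N ≥ 14222.22; 2^13 = 8192, 2^14 = 16384.
Minimum N = 14.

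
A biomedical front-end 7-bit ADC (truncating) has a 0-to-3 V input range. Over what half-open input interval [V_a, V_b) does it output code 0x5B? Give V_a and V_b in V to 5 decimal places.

LSB = 3/2^7 = 23.438 mV.
Code 0x5B = 91 decimal.
V_a = V_low + 91·LSB = 2.13281 V; V_b = V_low + 92·LSB = 2.15625 V.

[2.13281 V, 2.15625 V)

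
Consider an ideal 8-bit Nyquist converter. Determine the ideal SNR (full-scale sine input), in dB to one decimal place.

49.9 dB

SNR ≈ 6.02·N + 1.76 dB = 6.02·8 + 1.76 = 49.92 dB.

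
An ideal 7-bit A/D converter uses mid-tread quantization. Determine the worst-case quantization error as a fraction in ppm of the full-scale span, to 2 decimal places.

Rounding → worst-case error = ½ LSB = V_FS/2^8, so 1e+06/256 = 3906.25 ppm of full scale.

3906.25 ppm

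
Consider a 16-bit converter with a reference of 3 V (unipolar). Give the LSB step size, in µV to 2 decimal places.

45.78 µV

Full-scale span = 3 V.
LSB = 3 / 2^16 = 3 / 65536 = 4.57764e-05 V = 45.78 µV.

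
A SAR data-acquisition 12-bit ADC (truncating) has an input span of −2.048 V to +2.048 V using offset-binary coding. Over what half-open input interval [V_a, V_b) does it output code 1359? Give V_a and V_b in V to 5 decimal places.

[-0.68900 V, -0.68800 V)

LSB = 4.096/2^12 = 1.000 mV.
V_a = V_low + 1359·LSB = -0.689 V; V_b = V_low + 1360·LSB = -0.688 V.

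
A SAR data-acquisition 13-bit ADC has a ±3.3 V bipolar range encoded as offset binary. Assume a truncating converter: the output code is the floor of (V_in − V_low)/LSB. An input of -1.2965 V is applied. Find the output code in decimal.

With 8192 levels over 6.6 V, one step is 0.806 mV.
(V_in − V_low)/LSB = (-1.2965 − (−3.3)) / 0.000805664 = 2486.768.
So the output code is 2486.

code 2486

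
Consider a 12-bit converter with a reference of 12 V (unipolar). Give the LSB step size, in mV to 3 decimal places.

Full-scale span = 12 V.
LSB = 12 / 2^12 = 12 / 4096 = 0.00292969 V = 2.930 mV.

2.930 mV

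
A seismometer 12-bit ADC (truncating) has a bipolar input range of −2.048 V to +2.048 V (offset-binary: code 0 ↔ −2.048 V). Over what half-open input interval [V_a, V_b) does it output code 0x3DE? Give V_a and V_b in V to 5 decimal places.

LSB = 4.096/2^12 = 1.000 mV.
Code 0x3DE = 990 decimal.
V_a = V_low + 990·LSB = -1.058 V; V_b = V_low + 991·LSB = -1.057 V.

[-1.05800 V, -1.05700 V)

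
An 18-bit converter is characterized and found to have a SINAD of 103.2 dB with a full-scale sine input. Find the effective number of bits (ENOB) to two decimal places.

16.85 bits

ENOB = (SINAD − 1.76) / 6.02 = (103.2 − 1.76)/6.02 = 16.850.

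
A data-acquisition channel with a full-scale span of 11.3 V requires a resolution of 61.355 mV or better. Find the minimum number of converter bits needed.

Number of steps required ≥ 11.3 V / 61.355 mV = 184.17.
Need 2^N ≥ 184.17; 2^7 = 128, 2^8 = 256.
Minimum N = 8.

8 bits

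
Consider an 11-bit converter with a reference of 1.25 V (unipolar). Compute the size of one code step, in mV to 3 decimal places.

Full-scale span = 1.25 V.
LSB = 1.25 / 2^11 = 1.25 / 2048 = 0.000610352 V = 0.610 mV.

0.610 mV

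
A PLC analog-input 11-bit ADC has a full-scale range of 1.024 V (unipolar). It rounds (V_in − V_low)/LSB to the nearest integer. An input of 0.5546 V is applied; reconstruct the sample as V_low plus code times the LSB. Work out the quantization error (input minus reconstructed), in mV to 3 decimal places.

One LSB is 1.024 V / 2048 = 0.500 mV.
Scaled input = 1109.2000 LSBs, so code = 1109.
V_rec = 0 + 1109·0.0005 = 0.5545 V.
Error = 0.5546 − 0.5545 = 0.0001 V = 0.100 mV.

0.100 mV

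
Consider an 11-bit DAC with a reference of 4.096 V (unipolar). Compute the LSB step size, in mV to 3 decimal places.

2.000 mV

Full-scale span = 4.096 V.
LSB = 4.096 / 2^11 = 4.096 / 2048 = 0.002 V = 2.000 mV.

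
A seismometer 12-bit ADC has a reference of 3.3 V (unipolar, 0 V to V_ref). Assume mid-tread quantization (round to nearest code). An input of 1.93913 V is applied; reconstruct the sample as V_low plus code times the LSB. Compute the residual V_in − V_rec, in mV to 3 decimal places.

-0.103 mV

LSB = 3.3/2^12 = 0.806 mV.
(V_in − V_low)/LSB = (1.93913 − 0)/0.000805664 = 2406.8717 → code 2407 (round).
V_rec = 0 + 2407·0.000805664 = 1.9392334 V.
Error = 1.93913 − 1.9392334 = -0.000103398 V = -0.103 mV.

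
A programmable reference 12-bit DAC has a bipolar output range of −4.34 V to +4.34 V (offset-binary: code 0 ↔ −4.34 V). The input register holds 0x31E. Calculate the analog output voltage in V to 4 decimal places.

-2.6489 V

LSB = 8.68 V / 2^12 = 2.119 mV.
Code 0x31E = 798 decimal.
V_out = (−4.34) + 798 × 0.00211914 V = -2.64893 V.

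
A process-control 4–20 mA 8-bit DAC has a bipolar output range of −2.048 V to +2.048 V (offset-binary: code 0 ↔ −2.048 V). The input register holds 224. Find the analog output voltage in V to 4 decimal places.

LSB = 4.096 V / 2^8 = 16.000 mV.
V_out = (−2.048) + 224 × 0.016 V = 1.536 V.

1.5360 V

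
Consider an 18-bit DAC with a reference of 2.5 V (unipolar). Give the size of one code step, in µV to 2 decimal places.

Full-scale span = 2.5 V.
LSB = 2.5 / 2^18 = 2.5 / 262144 = 9.53674e-06 V = 9.54 µV.

9.54 µV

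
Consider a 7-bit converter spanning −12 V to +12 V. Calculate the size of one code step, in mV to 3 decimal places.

187.500 mV

Full-scale span = 24 V.
LSB = 24 / 2^7 = 24 / 128 = 0.1875 V = 187.500 mV.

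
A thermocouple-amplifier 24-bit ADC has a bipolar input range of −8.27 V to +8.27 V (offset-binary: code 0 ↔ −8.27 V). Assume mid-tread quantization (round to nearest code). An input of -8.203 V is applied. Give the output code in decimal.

code 67961

LSB = 16.54 V / 16777216 = 0.99 µV.
(V_in − V_low)/LSB = (-8.203 − (−8.27)) / 9.85861e-07 = 67960.911.
Round → code 67961.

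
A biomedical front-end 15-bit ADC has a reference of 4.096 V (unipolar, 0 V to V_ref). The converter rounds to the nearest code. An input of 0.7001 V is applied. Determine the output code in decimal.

Full-scale span = 4.096 V; LSB = 4.096/2^15 = 125.00 µV.
Input sits at 5600.800 steps above V_low.
round(5600.800) = 5601.

code 5601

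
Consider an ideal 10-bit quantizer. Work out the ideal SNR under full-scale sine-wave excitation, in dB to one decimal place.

62.0 dB

SNR ≈ 6.02·N + 1.76 dB = 6.02·10 + 1.76 = 61.96 dB.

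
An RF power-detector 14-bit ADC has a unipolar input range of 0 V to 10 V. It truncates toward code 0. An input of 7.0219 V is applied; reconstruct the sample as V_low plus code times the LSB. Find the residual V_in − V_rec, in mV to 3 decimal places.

LSB = 10/2^14 = 0.610 mV.
(7.0219 − 0)/0.000610352 = 11504.6810; ⌊·⌋ gives code 11504.
Reconstructed: 7.0214844 V.
V_in − V_rec = 0.000415625 V = 0.416 mV.

0.416 mV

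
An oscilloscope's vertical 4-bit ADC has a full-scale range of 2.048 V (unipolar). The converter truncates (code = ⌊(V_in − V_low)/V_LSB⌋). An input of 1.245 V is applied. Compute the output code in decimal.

code 9

Full-scale span = 2.048 V; LSB = 2.048/2^4 = 128.000 mV.
Input sits at 9.727 steps above V_low.
Floor → code 9.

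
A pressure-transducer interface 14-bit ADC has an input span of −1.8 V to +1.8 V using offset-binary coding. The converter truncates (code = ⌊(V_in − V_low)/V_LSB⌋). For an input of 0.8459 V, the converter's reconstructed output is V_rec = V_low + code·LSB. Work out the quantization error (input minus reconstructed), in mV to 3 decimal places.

0.172 mV

LSB = 3.6/2^14 = 219.73 µV.
(V_in − V_low)/LSB = (0.8459 − (−1.8))/0.000219727 = 12041.7849 → code 12041 (floor).
V_rec = (−1.8) + 12041·0.000219727 = 0.84572754 V.
Difference: 0.000172461 V → 0.172 mV.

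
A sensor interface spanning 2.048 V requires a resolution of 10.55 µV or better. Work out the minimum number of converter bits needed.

Number of steps required ≥ 2.048 V / 10.55 µV = 194123.22.
Need 2^N ≥ 194123.22; 2^17 = 131072, 2^18 = 262144.
Minimum N = 18.

18 bits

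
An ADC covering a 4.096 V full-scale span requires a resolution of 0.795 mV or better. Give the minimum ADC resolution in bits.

13 bits

Number of steps required ≥ 4.096 V / 0.795 mV = 5152.20.
Need 2^N ≥ 5152.20; 2^12 = 4096, 2^13 = 8192.
Minimum N = 13.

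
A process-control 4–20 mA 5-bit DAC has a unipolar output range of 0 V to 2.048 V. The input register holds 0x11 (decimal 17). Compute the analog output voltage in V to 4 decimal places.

1.0880 V

LSB = 2.048 V / 2^5 = 64.000 mV.
Code 0x11 = 17 decimal.
V_out = 0 + 17 × 0.064 V = 1.088 V.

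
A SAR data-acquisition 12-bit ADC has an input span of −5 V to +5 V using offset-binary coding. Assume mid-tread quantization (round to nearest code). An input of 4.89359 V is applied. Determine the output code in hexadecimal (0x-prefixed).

Full-scale span = 10 V; LSB = 10/2^12 = 2.441 mV.
(V_in − V_low)/LSB = (4.89359 − (−5)) / 0.00244141 = 4052.414.
Round → code 4052.
In hexadecimal (0x-prefixed): 0xFD4.

code 0xFD4 (decimal 4052)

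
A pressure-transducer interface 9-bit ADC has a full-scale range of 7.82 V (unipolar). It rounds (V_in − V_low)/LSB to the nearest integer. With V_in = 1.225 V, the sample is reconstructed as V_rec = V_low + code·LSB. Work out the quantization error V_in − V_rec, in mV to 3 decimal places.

Step size: 7.82 V ÷ 2^9 = 15.273 mV.
(1.225 − 0)/0.0152734 = 80.2046; round gives code 80.
Code 80 maps back to 0 + 80×0.0152734 V = 1.221875 V.
V_in − V_rec = 0.003125 V = 3.125 mV.

3.125 mV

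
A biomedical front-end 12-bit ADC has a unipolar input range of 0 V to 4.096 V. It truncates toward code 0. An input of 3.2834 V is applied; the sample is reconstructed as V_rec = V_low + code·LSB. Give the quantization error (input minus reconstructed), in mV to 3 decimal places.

0.400 mV

One LSB is 4.096 V / 4096 = 1.000 mV.
(V_in − V_low)/LSB = (3.2834 − 0)/0.001 = 3283.4000 → code 3283 (floor).
V_rec = 0 + 3283·0.001 = 3.283 V.
Error = 3.2834 − 3.283 = 0.0004 V = 0.400 mV.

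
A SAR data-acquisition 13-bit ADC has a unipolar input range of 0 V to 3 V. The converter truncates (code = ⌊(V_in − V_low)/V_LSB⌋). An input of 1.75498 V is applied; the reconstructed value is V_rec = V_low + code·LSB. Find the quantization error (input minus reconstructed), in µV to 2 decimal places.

97.19 µV

LSB = 3/2^13 = 366.21 µV.
(V_in − V_low)/LSB = (1.75498 − 0)/0.000366211 = 4792.2654 → code 4792 (floor).
Code 4792 maps back to 0 + 4792×0.000366211 V = 1.7548828 V.
V_in − V_rec = 9.71875e-05 V = 97.19 µV.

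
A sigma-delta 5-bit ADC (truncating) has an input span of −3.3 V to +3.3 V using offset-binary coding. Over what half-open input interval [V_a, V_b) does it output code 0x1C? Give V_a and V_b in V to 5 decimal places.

LSB = 6.6/2^5 = 206.250 mV.
Code 0x1C = 28 decimal.
V_a = V_low + 28·LSB = 2.475 V; V_b = V_low + 29·LSB = 2.68125 V.

[2.47500 V, 2.68125 V)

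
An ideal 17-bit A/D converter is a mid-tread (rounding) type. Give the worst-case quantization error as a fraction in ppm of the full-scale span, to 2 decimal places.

3.81 ppm

Rounding → worst-case error = ½ LSB = V_FS/2^18, so 1e+06/262144 = 3.8147 ppm of full scale.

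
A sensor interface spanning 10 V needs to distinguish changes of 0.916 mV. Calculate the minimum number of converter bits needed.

14 bits

Number of steps required ≥ 10 V / 0.916 mV = 10917.03.
Need 2^N ≥ 10917.03; 2^13 = 8192, 2^14 = 16384.
Minimum N = 14.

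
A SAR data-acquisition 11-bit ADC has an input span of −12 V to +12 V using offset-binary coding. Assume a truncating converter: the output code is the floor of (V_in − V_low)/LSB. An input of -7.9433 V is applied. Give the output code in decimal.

code 346

LSB = 24 V / 2048 = 11.719 mV.
(-7.9433 − (−12)) / 0.0117188 = 346.172 LSBs.
So the output code is 346.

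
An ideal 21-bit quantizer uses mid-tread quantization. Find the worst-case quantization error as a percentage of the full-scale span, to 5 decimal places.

Rounding → worst-case error = ½ LSB = V_FS/2^22, so 100/4194304 = 2.38419e-05 % of full scale.

0.00002 %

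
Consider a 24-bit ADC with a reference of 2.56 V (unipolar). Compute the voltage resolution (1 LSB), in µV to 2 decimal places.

Full-scale span = 2.56 V.
LSB = 2.56 / 2^24 = 2.56 / 16777216 = 1.52588e-07 V = 0.15 µV.

0.15 µV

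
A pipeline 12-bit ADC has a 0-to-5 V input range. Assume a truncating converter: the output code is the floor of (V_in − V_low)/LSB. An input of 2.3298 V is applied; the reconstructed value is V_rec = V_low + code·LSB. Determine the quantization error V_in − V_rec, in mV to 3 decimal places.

LSB = 5/2^12 = 1.221 mV.
(V_in − V_low)/LSB = (2.3298 − 0)/0.0012207 = 1908.5722 → code 1908 (floor).
Code 1908 maps back to 0 + 1908×0.0012207 V = 2.3291016 V.
Difference: 0.000698437 V → 0.698 mV.

0.698 mV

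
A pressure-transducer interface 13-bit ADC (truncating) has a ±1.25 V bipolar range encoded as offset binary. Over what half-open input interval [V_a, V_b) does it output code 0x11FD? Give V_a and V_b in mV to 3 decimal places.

LSB = 2.5/2^13 = 305.18 µV.
Code 0x11FD = 4605 decimal.
V_a = V_low + 4605·LSB = 0.155334 V; V_b = V_low + 4606·LSB = 0.15564 V.

[155.334 mV, 155.640 mV)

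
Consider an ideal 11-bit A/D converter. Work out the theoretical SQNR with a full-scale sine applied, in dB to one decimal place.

SNR ≈ 6.02·N + 1.76 dB = 6.02·11 + 1.76 = 67.98 dB.

68.0 dB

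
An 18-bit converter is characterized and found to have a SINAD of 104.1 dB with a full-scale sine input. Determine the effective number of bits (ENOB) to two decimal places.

17.00 bits

ENOB = (SINAD − 1.76) / 6.02 = (104.1 − 1.76)/6.02 = 17.000.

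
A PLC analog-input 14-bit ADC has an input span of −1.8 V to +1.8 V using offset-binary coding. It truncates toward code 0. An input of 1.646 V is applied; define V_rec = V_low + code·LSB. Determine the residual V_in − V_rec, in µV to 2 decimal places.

28.32 µV

LSB = 3.6/2^14 = 219.73 µV.
(1.646 − (−1.8))/0.000219727 = 15683.1289; ⌊·⌋ gives code 15683.
V_rec = (−1.8) + 15683·0.000219727 = 1.6459717 V.
V_in − V_rec = 2.83203e-05 V = 28.32 µV.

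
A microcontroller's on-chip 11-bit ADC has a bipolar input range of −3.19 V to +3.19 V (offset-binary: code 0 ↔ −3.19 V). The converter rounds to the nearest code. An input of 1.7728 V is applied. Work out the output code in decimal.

code 1593

Full-scale span = 6.38 V; LSB = 6.38/2^11 = 3.115 mV.
(V_in − V_low)/LSB = (1.7728 − (−3.19)) / 0.00311523 = 1593.074.
So the output code is 1593.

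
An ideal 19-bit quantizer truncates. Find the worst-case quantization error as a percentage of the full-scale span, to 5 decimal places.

Truncating → worst-case error = 1 LSB = V_FS/2^19, so 100/524288 = 0.000190735 % of full scale.

0.00019 %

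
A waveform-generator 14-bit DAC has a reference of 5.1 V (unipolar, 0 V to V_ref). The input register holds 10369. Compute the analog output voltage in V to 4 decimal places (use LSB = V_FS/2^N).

LSB = 5.1 V / 2^14 = 311.28 µV.
V_out = 0 + 10369 × 0.000311279 V = 3.22766 V.

3.2277 V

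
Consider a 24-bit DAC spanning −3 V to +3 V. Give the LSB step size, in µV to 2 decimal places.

0.36 µV

Full-scale span = 6 V.
LSB = 6 / 2^24 = 6 / 16777216 = 3.57628e-07 V = 0.36 µV.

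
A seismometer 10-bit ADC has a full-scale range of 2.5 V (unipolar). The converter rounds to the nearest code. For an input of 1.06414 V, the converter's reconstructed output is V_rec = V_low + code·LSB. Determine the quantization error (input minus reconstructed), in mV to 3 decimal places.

LSB = 2.5/2^10 = 2.441 mV.
(1.06414 − 0)/0.00244141 = 435.8717; round gives code 436.
Code 436 maps back to 0 + 436×0.00244141 V = 1.0644531 V.
V_in − V_rec = -0.000313125 V = -0.313 mV.

-0.313 mV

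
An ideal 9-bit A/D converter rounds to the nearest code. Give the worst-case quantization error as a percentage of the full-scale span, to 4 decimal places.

0.0977 %

Rounding → worst-case error = ½ LSB = V_FS/2^10, so 100/1024 = 0.0976562 % of full scale.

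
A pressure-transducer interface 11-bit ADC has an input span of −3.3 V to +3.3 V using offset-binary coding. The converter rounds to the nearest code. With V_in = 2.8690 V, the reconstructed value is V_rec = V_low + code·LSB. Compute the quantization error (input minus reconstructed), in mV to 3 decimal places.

0.836 mV

One LSB is 6.6 V / 2048 = 3.223 mV.
(V_in − V_low)/LSB = (2.8690 − (−3.3))/0.00322266 = 1914.2594 → code 1914 (round).
Reconstructed: 2.8681641 V.
V_in − V_rec = 0.000835937 V = 0.836 mV.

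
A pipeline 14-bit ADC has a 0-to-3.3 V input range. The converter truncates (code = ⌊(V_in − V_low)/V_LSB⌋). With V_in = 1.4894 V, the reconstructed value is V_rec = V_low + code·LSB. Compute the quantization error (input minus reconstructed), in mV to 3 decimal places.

Step size: 3.3 V ÷ 2^14 = 201.42 µV.
Scaled input = 7394.6453 LSBs, so code = 7394.
Code 7394 maps back to 0 + 7394×0.000201416 V = 1.48927 V.
Error = 1.4894 − 1.48927 = 0.00012998 V = 0.130 mV.

0.130 mV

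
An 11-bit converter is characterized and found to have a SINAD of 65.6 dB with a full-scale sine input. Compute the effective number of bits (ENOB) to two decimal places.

ENOB = (SINAD − 1.76) / 6.02 = (65.6 − 1.76)/6.02 = 10.605.

10.60 bits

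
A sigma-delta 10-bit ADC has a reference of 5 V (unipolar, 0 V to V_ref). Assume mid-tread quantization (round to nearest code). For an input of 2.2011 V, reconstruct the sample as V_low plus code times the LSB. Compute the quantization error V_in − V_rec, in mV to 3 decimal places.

One LSB is 5 V / 1024 = 4.883 mV.
(V_in − V_low)/LSB = (2.2011 − 0)/0.00488281 = 450.7853 → code 451 (round).
Reconstructed: 2.2021484 V.
Difference: -0.00104844 V → -1.048 mV.

-1.048 mV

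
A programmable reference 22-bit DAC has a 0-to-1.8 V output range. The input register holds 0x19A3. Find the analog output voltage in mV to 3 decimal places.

2.817 mV

LSB = 1.8 V / 2^22 = 0.43 µV.
Code 0x19A3 = 6563 decimal.
V_out = 0 + 6563 × 4.29153e-07 V = 0.00281653 V.
= 2.817 mV.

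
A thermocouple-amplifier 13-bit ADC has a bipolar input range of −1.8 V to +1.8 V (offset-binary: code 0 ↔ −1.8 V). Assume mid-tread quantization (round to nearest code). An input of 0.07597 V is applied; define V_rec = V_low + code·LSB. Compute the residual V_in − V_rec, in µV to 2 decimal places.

-55.39 µV

One LSB is 3.6 V / 8192 = 439.45 µV.
Scaled input = 4268.8740 LSBs, so code = 4269.
V_rec = (−1.8) + 4269·0.000439453 = 0.076025391 V.
Difference: -5.53906e-05 V → -55.39 µV.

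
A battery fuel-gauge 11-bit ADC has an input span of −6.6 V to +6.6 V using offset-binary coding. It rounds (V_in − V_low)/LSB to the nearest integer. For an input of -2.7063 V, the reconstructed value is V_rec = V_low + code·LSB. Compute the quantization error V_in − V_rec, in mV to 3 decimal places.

0.731 mV

LSB = 13.2/2^11 = 6.445 mV.
(-2.7063 − (−6.6))/0.00644531 = 604.1135; round gives code 604.
Code 604 maps back to (−6.6) + 604×0.00644531 V = -2.7070312 V.
Difference: 0.00073125 V → 0.731 mV.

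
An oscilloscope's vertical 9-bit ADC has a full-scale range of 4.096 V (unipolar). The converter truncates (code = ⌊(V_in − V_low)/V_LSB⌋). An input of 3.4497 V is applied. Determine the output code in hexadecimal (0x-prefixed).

code 0x1AF (decimal 431)

With 512 levels over 4.096 V, one step is 8.000 mV.
(3.4497 − 0) / 0.008 = 431.212 LSBs.
Floor → code 431.
In hexadecimal (0x-prefixed): 0x1AF.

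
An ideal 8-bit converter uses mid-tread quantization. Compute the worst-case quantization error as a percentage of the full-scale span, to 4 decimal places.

Rounding → worst-case error = ½ LSB = V_FS/2^9, so 100/512 = 0.195312 % of full scale.

0.1953 %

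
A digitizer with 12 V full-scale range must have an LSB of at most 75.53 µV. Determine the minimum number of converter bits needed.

18 bits

Number of steps required ≥ 12 V / 75.53 µV = 158877.27.
Need 2^N ≥ 158877.27; 2^17 = 131072, 2^18 = 262144.
Minimum N = 18.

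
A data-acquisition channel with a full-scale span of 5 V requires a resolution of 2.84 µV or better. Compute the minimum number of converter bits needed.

Number of steps required ≥ 5 V / 2.84 µV = 1760563.38.
Need 2^N ≥ 1760563.38; 2^20 = 1048576, 2^21 = 2097152.
Minimum N = 21.

21 bits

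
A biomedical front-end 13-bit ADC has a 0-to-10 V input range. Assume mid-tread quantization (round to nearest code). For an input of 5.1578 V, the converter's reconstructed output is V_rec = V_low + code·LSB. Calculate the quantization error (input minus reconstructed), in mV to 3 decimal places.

One LSB is 10 V / 8192 = 1.221 mV.
Scaled input = 4225.2698 LSBs, so code = 4225.
Reconstructed: 5.1574707 V.
Difference: 0.000329297 V → 0.329 mV.

0.329 mV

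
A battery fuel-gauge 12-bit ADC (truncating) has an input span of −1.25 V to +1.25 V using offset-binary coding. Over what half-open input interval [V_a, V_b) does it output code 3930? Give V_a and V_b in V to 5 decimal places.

LSB = 2.5/2^12 = 0.610 mV.
V_a = V_low + 3930·LSB = 1.14868 V; V_b = V_low + 3931·LSB = 1.14929 V.

[1.14868 V, 1.14929 V)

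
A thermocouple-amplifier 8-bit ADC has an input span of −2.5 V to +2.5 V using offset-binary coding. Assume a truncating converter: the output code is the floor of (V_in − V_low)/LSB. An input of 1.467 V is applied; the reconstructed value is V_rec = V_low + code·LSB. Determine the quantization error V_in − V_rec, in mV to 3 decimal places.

LSB = 5/2^8 = 19.531 mV.
Scaled input = 203.1104 LSBs, so code = 203.
V_rec = (−2.5) + 203·0.0195312 = 1.4648438 V.
V_in − V_rec = 0.00215625 V = 2.156 mV.

2.156 mV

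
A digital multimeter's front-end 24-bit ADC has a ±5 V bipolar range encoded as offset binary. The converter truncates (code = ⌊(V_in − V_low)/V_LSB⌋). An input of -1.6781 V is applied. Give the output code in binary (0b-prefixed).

With 16777216 levels over 10 V, one step is 0.60 µV.
(V_in − V_low)/LSB = (-1.6781 − (−5)) / 5.96046e-07 = 5573223.383.
⌊·⌋(5573223.383) = 5573223.
In binary (0b-prefixed): 0b10101010000101001100111.

code 0b10101010000101001100111 (decimal 5573223)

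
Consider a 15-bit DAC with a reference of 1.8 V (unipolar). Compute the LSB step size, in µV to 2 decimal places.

54.93 µV

Full-scale span = 1.8 V.
LSB = 1.8 / 2^15 = 1.8 / 32768 = 5.49316e-05 V = 54.93 µV.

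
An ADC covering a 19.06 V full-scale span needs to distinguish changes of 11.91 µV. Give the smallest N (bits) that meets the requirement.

21 bits

Number of steps required ≥ 19.06 V / 11.91 µV = 1600335.85.
Need 2^N ≥ 1600335.85; 2^20 = 1048576, 2^21 = 2097152.
Minimum N = 21.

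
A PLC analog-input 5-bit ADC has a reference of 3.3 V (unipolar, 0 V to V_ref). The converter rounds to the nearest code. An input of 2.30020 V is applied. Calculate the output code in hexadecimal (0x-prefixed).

code 0x16 (decimal 22)

Full-scale span = 3.3 V; LSB = 3.3/2^5 = 103.125 mV.
Input sits at 22.305 steps above V_low.
So the output code is 22.
In hexadecimal (0x-prefixed): 0x16.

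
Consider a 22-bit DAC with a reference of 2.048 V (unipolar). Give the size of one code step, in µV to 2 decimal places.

Full-scale span = 2.048 V.
LSB = 2.048 / 2^22 = 2.048 / 4194304 = 4.88281e-07 V = 0.49 µV.

0.49 µV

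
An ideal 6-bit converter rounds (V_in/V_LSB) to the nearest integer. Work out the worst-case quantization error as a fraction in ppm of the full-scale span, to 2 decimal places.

7812.50 ppm

Rounding → worst-case error = ½ LSB = V_FS/2^7, so 1e+06/128 = 7812.5 ppm of full scale.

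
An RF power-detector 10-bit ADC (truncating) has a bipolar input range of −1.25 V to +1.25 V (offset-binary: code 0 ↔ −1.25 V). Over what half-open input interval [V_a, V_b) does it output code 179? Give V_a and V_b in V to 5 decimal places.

[-0.81299 V, -0.81055 V)

LSB = 2.5/2^10 = 2.441 mV.
V_a = V_low + 179·LSB = -0.812988 V; V_b = V_low + 180·LSB = -0.810547 V.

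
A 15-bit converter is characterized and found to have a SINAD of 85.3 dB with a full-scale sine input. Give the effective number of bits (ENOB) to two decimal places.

ENOB = (SINAD − 1.76) / 6.02 = (85.3 − 1.76)/6.02 = 13.877.

13.88 bits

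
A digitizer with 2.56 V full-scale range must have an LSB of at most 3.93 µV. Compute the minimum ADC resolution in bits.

20 bits

Number of steps required ≥ 2.56 V / 3.93 µV = 651399.49.
Need 2^N ≥ 651399.49; 2^19 = 524288, 2^20 = 1048576.
Minimum N = 20.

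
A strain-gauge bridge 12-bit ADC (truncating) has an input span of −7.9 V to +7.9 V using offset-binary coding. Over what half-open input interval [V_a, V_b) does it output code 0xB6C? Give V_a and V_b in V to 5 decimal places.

[3.37910 V, 3.38296 V)

LSB = 15.8/2^12 = 3.857 mV.
Code 0xB6C = 2924 decimal.
V_a = V_low + 2924·LSB = 3.3791 V; V_b = V_low + 2925·LSB = 3.38296 V.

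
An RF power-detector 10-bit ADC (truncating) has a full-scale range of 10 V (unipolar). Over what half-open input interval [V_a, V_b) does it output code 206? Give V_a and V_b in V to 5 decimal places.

[2.01172 V, 2.02148 V)

LSB = 10/2^10 = 9.766 mV.
V_a = V_low + 206·LSB = 2.01172 V; V_b = V_low + 207·LSB = 2.02148 V.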